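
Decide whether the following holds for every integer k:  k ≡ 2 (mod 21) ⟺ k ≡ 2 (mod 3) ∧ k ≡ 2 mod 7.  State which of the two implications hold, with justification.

Both implications hold.

Forward direction. Suppose k ≡ 2 (mod 21); write k = 21j + 2. Since 3 ∣ 21, reducing mod 3 gives k ≡ 2 (mod 3); since 7 ∣ 21, reducing mod 7 gives k ≡ 2 (mod 7).

Converse. If k ≡ 2 (mod 3) and k ≡ 2 (mod 7), then by the Chinese remainder theorem k ≡ 2 (mod 21). This is exactly k ≡ 2 (mod 21).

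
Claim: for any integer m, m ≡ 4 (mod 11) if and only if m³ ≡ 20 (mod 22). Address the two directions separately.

The forward direction fails; the converse holds.

[⇒] This fails: take m = 15. Then 15 ≡ 4 (mod 11), but 15³ = 3375 ≡ 9 (mod 22), not 20.

[⇐] Conversely, the residues r modulo 22 with r³ ≡ 20 (mod 22) are exactly {4}, and each is ≡ 4 (mod 11).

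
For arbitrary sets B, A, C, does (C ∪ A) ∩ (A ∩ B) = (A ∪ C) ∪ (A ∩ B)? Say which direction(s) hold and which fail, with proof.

Only the forward inclusion holds.

Forward inclusion. Let x ∈ (C ∪ A) ∩ (A ∩ B). Then either x ∈ B ∩ A and x ∉ C; or x ∈ B ∩ A ∩ C. In each case x ∈ (A ∪ C) ∪ (A ∩ B), so (C ∪ A) ∩ (A ∩ B) ⊆ (A ∪ C) ∪ (A ∩ B).

Reverse inclusion. This inclusion fails. Take B = ∅, A = {1}, C = ∅; then 1 ∈ (A ∪ C) ∪ (A ∩ B) but 1 ∉ (C ∪ A) ∩ (A ∩ B).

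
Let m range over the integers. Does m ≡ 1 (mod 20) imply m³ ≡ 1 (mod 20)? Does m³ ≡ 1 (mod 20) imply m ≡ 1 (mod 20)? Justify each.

(⇐) Suppose m³ ≡ 1 (mod 20). The only residue r in {0, …, 19} with r³ ≡ 1 (mod 20) is r = 1, so m ≡ 1 (mod 20).

(⇒) Suppose m ≡ 1 (mod 20). Write m = 20j + 1. Then (20j + 1)³ = 8000j³ + 1200j² + 60j + 1 = 20(400j³ + 60j² + 3j) + 1, so m³ ≡ 1 (mod 20).

Equivalent; both directions hold.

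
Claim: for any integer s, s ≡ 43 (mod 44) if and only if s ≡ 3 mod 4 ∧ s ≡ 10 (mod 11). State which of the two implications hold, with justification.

(→) Suppose s ≡ 43 (mod 44); write s = 44j + 43. Since 4 ∣ 44, reducing mod 4 gives s ≡ 43 ≡ 3 (mod 4); since 11 ∣ 44, reducing mod 11 gives s ≡ 43 ≡ 10 (mod 11).

(←) Conversely, if s ≡ 3 (mod 4) and s ≡ 10 (mod 11), then by the Chinese remainder theorem s ≡ 43 (mod 44). This is exactly s ≡ 43 (mod 44).

Both directions hold; the statement is true.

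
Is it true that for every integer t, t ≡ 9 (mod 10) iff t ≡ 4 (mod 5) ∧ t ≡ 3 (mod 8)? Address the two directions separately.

(⇒) fails; (⇐) holds.

(⇒) This fails: t = 9 gives 9 ≡ 9 (mod 10) but 9 ≡ 1 (mod 8), so the conjunction on the right does not hold.

(⇐) Conversely, if t ≡ 4 (mod 5) and t ≡ 3 (mod 8), then by the Chinese remainder theorem t ≡ 19 (mod 40). Since 19 ≡ 9 (mod 10) and 10 ∣ 40, we get t ≡ 9 (mod 10).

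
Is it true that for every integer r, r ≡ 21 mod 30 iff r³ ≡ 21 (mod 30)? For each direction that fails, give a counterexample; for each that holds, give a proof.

Equivalent; both directions hold.

(→) Suppose r ≡ 21 mod 30. Write r = 30j + 21. Then (30j + 21)³ = 27000j³ + 56700j² + 39690j + 9261 = 30(900j³ + 1890j² + 1323j + 308) + 21, so r³ ≡ 21 (mod 30).

(←) Conversely, suppose r³ ≡ 21 (mod 30). The only residue r in {0, …, 29} with r³ ≡ 21 (mod 30) is r = 21, so r ≡ 21 (mod 30).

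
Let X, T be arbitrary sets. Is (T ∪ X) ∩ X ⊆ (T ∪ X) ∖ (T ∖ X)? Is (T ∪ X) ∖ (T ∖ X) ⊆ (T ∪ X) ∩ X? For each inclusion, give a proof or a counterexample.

The two sets are equal.

(⊆) Let x ∈ (T ∪ X) ∩ X. Then either x ∈ X and x ∉ T; or x ∈ X ∩ T. In each case x ∈ (T ∪ X) ∖ (T ∖ X), so (T ∪ X) ∩ X ⊆ (T ∪ X) ∖ (T ∖ X).

(⊇) Let x ∈ (T ∪ X) ∖ (T ∖ X). Then either x ∈ X and x ∉ T; or x ∈ X ∩ T. In each case x ∈ (T ∪ X) ∩ X, so (T ∪ X) ∖ (T ∖ X) ⊆ (T ∪ X) ∩ X.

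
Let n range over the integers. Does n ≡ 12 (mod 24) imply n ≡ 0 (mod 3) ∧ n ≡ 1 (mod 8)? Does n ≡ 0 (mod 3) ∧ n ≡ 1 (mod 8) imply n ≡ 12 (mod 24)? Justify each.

(⇒) fails and (⇐) fails.

(⇒) This fails: n = 12 gives 12 ≡ 12 (mod 24) but 12 ≡ 4 (mod 8), so the conjunction on the right does not hold.

(⇐) This fails: n = 9 satisfies both congruences on the right (9 ≡ 0 mod 3 and 9 ≡ 1 mod 8) yet 9 ≡ 9 (mod 24), not 12.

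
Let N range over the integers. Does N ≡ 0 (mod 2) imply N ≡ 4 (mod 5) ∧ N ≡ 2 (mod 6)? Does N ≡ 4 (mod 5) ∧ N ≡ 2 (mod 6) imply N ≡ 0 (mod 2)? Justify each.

Not equivalent: only (⇐) holds.

[⇐] If N ≡ 4 (mod 5) and N ≡ 2 (mod 6), then by the Chinese remainder theorem N ≡ 14 (mod 30). Since 14 ≡ 0 (mod 2) and 2 ∣ 30, we get N ≡ 0 (mod 2).

[⇒] This fails: N = 0 gives 0 ≡ 0 (mod 2) but 0 ≡ 0 (mod 5), so the conjunction on the right does not hold.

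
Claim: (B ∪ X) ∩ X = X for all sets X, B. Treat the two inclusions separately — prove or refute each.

(⊇) Let x ∈ X. Then either x ∈ X and x ∉ B; or x ∈ X ∩ B. In each case x ∈ (B ∪ X) ∩ X, so X ⊆ (B ∪ X) ∩ X.

(⊆) Let x ∈ (B ∪ X) ∩ X. Then either x ∈ X and x ∉ B; or x ∈ X ∩ B. In each case x ∈ X, so (B ∪ X) ∩ X ⊆ X.

The two sets are equal.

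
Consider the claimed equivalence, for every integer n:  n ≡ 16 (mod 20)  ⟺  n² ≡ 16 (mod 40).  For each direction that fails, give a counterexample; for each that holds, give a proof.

(⇒) Suppose n ≡ 16 (mod 20). Working modulo 40, n ∈ {16, 36}; for each such r, r² ≡ 16 (mod 40).

(⇐) This fails: take n = 4. Then 4² = 16 ≡ 16 (mod 40), yet 4 ≡ 4 (mod 20), not 16.

Only the forward direction holds.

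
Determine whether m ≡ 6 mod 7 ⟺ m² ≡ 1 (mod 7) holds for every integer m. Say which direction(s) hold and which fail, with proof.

(⇒) Suppose m ≡ 6 mod 7. Write m = 7j + 6. Then (7j + 6)² = 49j² + 84j + 36 = 7(7j² + 12j + 5) + 1, so m² ≡ 1 (mod 7).

(⇐) This fails: take m = 1. Then 1² = 1 ≡ 1 (mod 7), yet 1 ≡ 1 (mod 7), not 6.

The forward direction holds; the converse fails.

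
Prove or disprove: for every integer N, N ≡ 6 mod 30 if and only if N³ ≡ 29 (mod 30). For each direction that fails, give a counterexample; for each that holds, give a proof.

(⟹) This fails: take N = 6. Then 6 ≡ 6 (mod 30), but 6³ = 216 ≡ 6 (mod 30), not 29.

(⟸) This fails: take N = 29. Then 29³ = 24389 ≡ 29 (mod 30), yet 29 ≡ 29 (mod 30), not 6.

Neither direction holds.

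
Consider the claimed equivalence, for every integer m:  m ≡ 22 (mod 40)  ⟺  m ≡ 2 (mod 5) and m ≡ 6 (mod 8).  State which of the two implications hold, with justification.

Both directions hold; the statement is true.

[⇒] Suppose m ≡ 22 (mod 40); write m = 40j + 22. Since 5 ∣ 40, reducing mod 5 gives m ≡ 22 ≡ 2 (mod 5); since 8 ∣ 40, reducing mod 8 gives m ≡ 22 ≡ 6 (mod 8).

[⇐] Conversely, if m ≡ 2 (mod 5) and m ≡ 6 (mod 8), then by the Chinese remainder theorem m ≡ 22 (mod 40). This is exactly m ≡ 22 (mod 40).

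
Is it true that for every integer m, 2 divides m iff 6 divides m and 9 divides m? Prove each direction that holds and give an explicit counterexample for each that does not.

(⇒) fails; (⇐) holds.

[⇒] This fails: take m = 2. Certainly 2 ∣ 2, but 6 ∤ 2.

[⇐] Suppose 6 ∣ m and 9 ∣ m. Any common multiple of 6 and 9 is a multiple of their lcm; here lcm(6, 9) = 6·9/gcd(6, 9) = 54/3 = 18, so 18 ∣ m. Since 2 ∣ 18, it follows that 2 ∣ m.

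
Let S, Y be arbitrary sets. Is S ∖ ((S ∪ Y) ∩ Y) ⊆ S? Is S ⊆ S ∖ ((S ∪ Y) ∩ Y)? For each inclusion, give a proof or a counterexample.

Only the forward inclusion holds.

Forward inclusion. Let x ∈ S ∖ ((S ∪ Y) ∩ Y). Then x ∈ S and x ∉ Y, from which x ∈ S.

Reverse inclusion. This inclusion fails. Take S = {1}, Y = {1}; then 1 ∈ S but 1 ∉ S ∖ ((S ∪ Y) ∩ Y).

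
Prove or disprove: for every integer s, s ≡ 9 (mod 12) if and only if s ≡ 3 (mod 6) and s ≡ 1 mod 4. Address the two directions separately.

Equivalent; both directions hold.

(⟹) Suppose s ≡ 9 (mod 12); write s = 12j + 9. Since 6 ∣ 12, reducing mod 6 gives s ≡ 9 ≡ 3 (mod 6); since 4 ∣ 12, reducing mod 4 gives s ≡ 9 ≡ 1 (mod 4).

(⟸) Conversely, if s ≡ 3 (mod 6) and s ≡ 1 (mod 4), then by the Chinese remainder theorem s ≡ 9 (mod 12). This is exactly s ≡ 9 (mod 12).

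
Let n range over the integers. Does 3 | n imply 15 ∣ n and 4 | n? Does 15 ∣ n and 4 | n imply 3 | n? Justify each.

(←) Suppose 15 ∣ n and 4 ∣ n. Any common multiple of 15 and 4 is a multiple of their lcm; here gcd(15, 4) = 1, so lcm(15, 4) = 15·4 = 60, so 60 ∣ n. Since 3 ∣ 60, it follows that 3 ∣ n.

(→) This fails: take n = 3. Certainly 3 ∣ 3, but 15 ∤ 3.

(⇒) fails; (⇐) holds.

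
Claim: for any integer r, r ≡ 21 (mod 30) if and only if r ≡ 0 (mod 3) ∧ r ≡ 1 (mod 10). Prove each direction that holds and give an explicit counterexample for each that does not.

(⟸) If r ≡ 0 (mod 3) and r ≡ 1 (mod 10), then by the Chinese remainder theorem r ≡ 21 (mod 30). This is exactly r ≡ 21 (mod 30).

(⟹) Suppose r ≡ 21 (mod 30); write r = 30j + 21. Since 3 ∣ 30, reducing mod 3 gives r ≡ 21 ≡ 0 (mod 3); since 10 ∣ 30, reducing mod 10 gives r ≡ 21 ≡ 1 (mod 10).

Equivalent; both directions hold.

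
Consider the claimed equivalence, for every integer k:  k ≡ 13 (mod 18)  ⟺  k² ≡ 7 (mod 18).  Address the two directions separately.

Forward direction. Suppose k ≡ 13 (mod 18). Write k = 18j + 13. Then (18j + 13)² = 324j² + 468j + 169 = 18(18j² + 26j + 9) + 7, so k² ≡ 7 (mod 18).

Converse. This fails: take k = 5. Then 5² = 25 ≡ 7 (mod 18), yet 5 ≡ 5 (mod 18), not 13.

Only the forward implication holds.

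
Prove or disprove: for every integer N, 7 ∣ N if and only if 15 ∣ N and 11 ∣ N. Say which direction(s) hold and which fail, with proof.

(⇒) This fails: take N = 7. Certainly 7 ∣ 7, but 15 ∤ 7.

(⇐) This fails: take N = 165. Both 15 ∣ 165 and 11 ∣ 165, yet 165 is not a multiple of 7 (since 165 = 23·7 + 4), so 7 ∤ 165.

Both directions fail.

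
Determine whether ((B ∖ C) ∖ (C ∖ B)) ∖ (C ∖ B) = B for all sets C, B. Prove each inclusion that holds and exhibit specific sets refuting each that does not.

(⊆) holds; (⊇) fails.

Reverse inclusion. This inclusion fails. Take C = {1}, B = {1}; then 1 ∈ B but 1 ∉ ((B ∖ C) ∖ (C ∖ B)) ∖ (C ∖ B).

Forward inclusion. Let x ∈ ((B ∖ C) ∖ (C ∖ B)) ∖ (C ∖ B). Then x ∈ B and x ∉ C, from which x ∈ B.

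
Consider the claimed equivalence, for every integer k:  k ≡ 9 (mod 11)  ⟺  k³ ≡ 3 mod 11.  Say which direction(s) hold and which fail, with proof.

Both implications hold.

(→) Suppose k ≡ 9 (mod 11). Write k = 11j + 9. Then (11j + 9)³ = 1331j³ + 3267j² + 2673j + 729 = 11(121j³ + 297j² + 243j + 66) + 3, so k³ ≡ 3 (mod 11).

(←) Conversely, suppose k³ ≡ 3 (mod 11). The only residue r in {0, …, 10} with r³ ≡ 3 (mod 11) is r = 9, so k ≡ 9 (mod 11).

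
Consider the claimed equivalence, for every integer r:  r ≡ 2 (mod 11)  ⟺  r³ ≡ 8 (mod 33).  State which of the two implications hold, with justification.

Only the converse holds.

(⟹) This fails: take r = 13. Then 13 ≡ 2 (mod 11), but 13³ = 2197 ≡ 19 (mod 33), not 8.

(⟸) Conversely, the residues r modulo 33 with r³ ≡ 8 (mod 33) are exactly {2}, and each is ≡ 2 (mod 11).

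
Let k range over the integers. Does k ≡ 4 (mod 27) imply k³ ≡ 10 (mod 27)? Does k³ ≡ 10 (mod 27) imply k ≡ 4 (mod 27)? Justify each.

Only the forward implication holds.

[⇒] Suppose k ≡ 4 (mod 27). Write k = 27j + 4. Then (27j + 4)³ = 19683j³ + 8748j² + 1296j + 64 = 27(729j³ + 324j² + 48j + 2) + 10, so k³ ≡ 10 (mod 27).

[⇐] This fails: take k = 13. Then 13³ = 2197 ≡ 10 (mod 27), yet 13 ≡ 13 (mod 27), not 4.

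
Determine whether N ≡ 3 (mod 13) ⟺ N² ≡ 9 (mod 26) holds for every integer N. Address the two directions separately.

Neither direction holds.

[⇒] This fails: take N = 16. Then 16 ≡ 3 (mod 13), but 16² = 256 ≡ 22 (mod 26), not 9.

[⇐] This fails: take N = 23. Then 23² = 529 ≡ 9 (mod 26), yet 23 ≡ 10 (mod 13), not 3.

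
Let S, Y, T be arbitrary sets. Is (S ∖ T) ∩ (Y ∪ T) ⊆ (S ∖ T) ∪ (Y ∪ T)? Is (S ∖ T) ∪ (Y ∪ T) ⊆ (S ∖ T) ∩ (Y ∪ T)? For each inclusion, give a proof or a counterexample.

(⊆) holds; (⊇) fails.

Forward inclusion. Let x ∈ (S ∖ T) ∩ (Y ∪ T). Then x ∈ S ∩ Y and x ∉ T, from which x ∈ (S ∖ T) ∪ (Y ∪ T).

Reverse inclusion. This inclusion fails. Take S = {1}, Y = ∅, T = ∅; then 1 ∈ (S ∖ T) ∪ (Y ∪ T) but 1 ∉ (S ∖ T) ∩ (Y ∪ T).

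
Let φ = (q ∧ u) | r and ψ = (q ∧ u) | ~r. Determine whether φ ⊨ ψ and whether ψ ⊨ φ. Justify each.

Both directions fail.

(→) This fails. Under u = F, q = F, r = T, the left side is true but the right side is false.

(←) This fails. Under u = F, q = F, r = F, the left side is false but the right side is true.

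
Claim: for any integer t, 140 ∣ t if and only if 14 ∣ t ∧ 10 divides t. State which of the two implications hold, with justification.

Converse. This fails: take t = 70. Both 14 ∣ 70 and 10 ∣ 70, yet 70 is not a multiple of 140 (since 70 = 0·140 + 70), so 140 ∤ 70.

Forward direction. If 140 ∣ t, write t = 140q. Since 140 = 10·14, t = 14·(10q), so 14 ∣ t; and since 140 = 14·10, t = 10·(14q), so 10 ∣ t.

Only the forward direction holds.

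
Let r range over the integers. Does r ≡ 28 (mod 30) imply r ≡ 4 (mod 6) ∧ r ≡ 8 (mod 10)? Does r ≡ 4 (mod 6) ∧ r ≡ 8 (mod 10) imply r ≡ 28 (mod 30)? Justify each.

Both directions hold; the statement is true.

(⇐) If r ≡ 4 (mod 6) and r ≡ 8 (mod 10), then by the Chinese remainder theorem r ≡ 28 (mod 30). This is exactly r ≡ 28 (mod 30).

(⇒) Suppose r ≡ 28 (mod 30); write r = 30j + 28. Since 6 ∣ 30, reducing mod 6 gives r ≡ 28 ≡ 4 (mod 6); since 10 ∣ 30, reducing mod 10 gives r ≡ 28 ≡ 8 (mod 10).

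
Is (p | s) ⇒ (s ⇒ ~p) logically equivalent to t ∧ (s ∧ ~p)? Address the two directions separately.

(⇒) fails; (⇐) holds.

(⟹) This fails. Under p = F, s = F, t = F, the left side is true but the right side is false.

(⟸) Assume the antecedent. If p is true, the antecedent cannot hold. If p is false, (p | s) ⇒ (s ⇒ ~p) reduces to true regardless of the other variables. Either way (p | s) ⇒ (s ⇒ ~p) holds.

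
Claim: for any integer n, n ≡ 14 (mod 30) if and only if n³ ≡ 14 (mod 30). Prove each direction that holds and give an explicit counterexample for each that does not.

[⇒] Suppose n ≡ 14 (mod 30). Write n = 30j + 14. Then (30j + 14)³ = 27000j³ + 37800j² + 17640j + 2744 = 30(900j³ + 1260j² + 588j + 91) + 14, so n³ ≡ 14 (mod 30).

[⇐] Conversely, suppose n³ ≡ 14 (mod 30). The only residue r in {0, …, 29} with r³ ≡ 14 (mod 30) is r = 14, so n ≡ 14 (mod 30).

Both implications hold.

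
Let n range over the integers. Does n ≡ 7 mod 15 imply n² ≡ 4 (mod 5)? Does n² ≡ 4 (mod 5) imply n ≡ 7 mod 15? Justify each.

(⇒) Suppose n ≡ 7 (mod 15). Then n² ≡ 7² = 49 (mod 15), and since 5 ∣ 15, also n² ≡ 4 (mod 5).

(⇐) This fails: take n = 2. Then 2² = 4 ≡ 4 (mod 5), yet 2 ≡ 2 (mod 15), not 7.

Only the forward implication holds.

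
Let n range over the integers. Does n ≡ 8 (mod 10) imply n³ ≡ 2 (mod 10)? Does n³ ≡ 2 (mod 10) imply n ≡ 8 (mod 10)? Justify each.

(⟹) Suppose n ≡ 8 (mod 10). Write n = 10j + 8. Then (10j + 8)³ = 1000j³ + 2400j² + 1920j + 512 = 10(100j³ + 240j² + 192j + 51) + 2, so n³ ≡ 2 (mod 10).

(⟸) Conversely, suppose n³ ≡ 2 (mod 10). The only residue r in {0, …, 9} with r³ ≡ 2 (mod 10) is r = 8, so n ≡ 8 (mod 10).

Both implications hold.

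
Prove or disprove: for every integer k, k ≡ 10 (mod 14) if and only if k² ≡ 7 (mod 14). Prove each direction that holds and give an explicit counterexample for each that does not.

Both directions fail.

[⇒] This fails: take k = 10. Then 10 ≡ 10 (mod 14), but 10² = 100 ≡ 2 (mod 14), not 7.

[⇐] This fails: take k = 7. Then 7² = 49 ≡ 7 (mod 14), yet 7 ≡ 7 (mod 14), not 10.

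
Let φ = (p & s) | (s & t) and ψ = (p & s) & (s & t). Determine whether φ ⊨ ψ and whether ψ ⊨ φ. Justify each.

Forward direction. This fails. Under t = T, s = T, p = F, the left side is true but the right side is false.

Converse. Assume the antecedent. If t is true, the antecedent forces (t = T, s = T, p = T), and (p & s) | (s & t) holds there. If t is false, the antecedent cannot hold. Either way (p & s) | (s & t) holds.

(⇒) fails; (⇐) holds.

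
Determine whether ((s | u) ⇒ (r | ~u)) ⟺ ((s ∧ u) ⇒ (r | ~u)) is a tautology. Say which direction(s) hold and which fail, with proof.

(⇒) Assume the antecedent. If r is true, (s ∧ u) ⇒ (r | ~u) reduces to true regardless of the other variables. If r is false, the antecedent forces (r = F, u = F, s = F) or (r = F, u = F, s = T), and (s ∧ u) ⇒ (r | ~u) holds there. Either way (s ∧ u) ⇒ (r | ~u) holds.

(⇐) This fails. Under r = F, u = T, s = F, the left side is false but the right side is true.

Only the forward implication holds.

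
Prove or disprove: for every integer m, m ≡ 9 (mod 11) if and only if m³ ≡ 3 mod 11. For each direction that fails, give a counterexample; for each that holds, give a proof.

[⇒] Suppose m ≡ 9 (mod 11). Write m = 11j + 9. Then (11j + 9)³ = 1331j³ + 3267j² + 2673j + 729 = 11(121j³ + 297j² + 243j + 66) + 3, so m³ ≡ 3 (mod 11).

[⇐] Conversely, suppose m³ ≡ 3 (mod 11). The only residue r in {0, …, 10} with r³ ≡ 3 (mod 11) is r = 9, so m ≡ 9 (mod 11).

The biconditional holds.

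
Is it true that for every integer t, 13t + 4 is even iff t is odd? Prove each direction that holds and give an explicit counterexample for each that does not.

Neither implication holds.

(→) This fails: t = 4 gives 13t + 4 = 56, which is even, but 4 is even, not odd.

(←) This also fails: t = 1 is odd, but 13t + 4 = 17 is odd, not even.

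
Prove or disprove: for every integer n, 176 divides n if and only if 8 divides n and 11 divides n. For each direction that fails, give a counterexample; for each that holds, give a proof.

[⇒] If 176 ∣ n, write n = 176q. Since 176 = 22·8, n = 8·(22q), so 8 ∣ n; and since 176 = 16·11, n = 11·(16q), so 11 ∣ n.

[⇐] This fails: take n = 88. Both 8 ∣ 88 and 11 ∣ 88, yet 88 is not a multiple of 176 (since 88 = 0·176 + 88), so 176 ∤ 88.

Only the forward implication holds.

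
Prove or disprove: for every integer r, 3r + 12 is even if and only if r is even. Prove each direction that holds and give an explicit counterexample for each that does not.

(⇐) Suppose r is even; write r = 2j. Then 3r + 12 = 3·(2j) + 12 = 2·3j + 12, which is even.

(⇒) Suppose 3r + 12 is even. Since 3 is odd, 3r and r have the same parity, so 3r + 12 ≡ r + 12 (mod 2). As 12 is even, 3r + 12 is even exactly when r is even. Thus r is even.

Both implications hold.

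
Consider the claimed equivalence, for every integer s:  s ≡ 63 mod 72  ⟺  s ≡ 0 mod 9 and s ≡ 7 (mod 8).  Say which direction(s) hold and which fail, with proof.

Equivalent; both directions hold.

(⇐) If s ≡ 0 (mod 9) and s ≡ 7 (mod 8), then by the Chinese remainder theorem s ≡ 63 (mod 72). This is exactly s ≡ 63 (mod 72).

(⇒) Suppose s ≡ 63 (mod 72); write s = 72j + 63. Since 9 ∣ 72, reducing mod 9 gives s ≡ 63 ≡ 0 (mod 9); since 8 ∣ 72, reducing mod 8 gives s ≡ 63 ≡ 7 (mod 8).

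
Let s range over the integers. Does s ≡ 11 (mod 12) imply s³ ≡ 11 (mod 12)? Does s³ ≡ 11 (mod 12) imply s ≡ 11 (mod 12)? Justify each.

Both directions hold.

(←) Suppose s³ ≡ 11 (mod 12). The only residue r in {0, …, 11} with r³ ≡ 11 (mod 12) is r = 11, so s ≡ 11 (mod 12).

(→) Suppose s ≡ 11 (mod 12). Write s = 12j + 11. Then (12j + 11)³ = 1728j³ + 4752j² + 4356j + 1331 = 12(144j³ + 396j² + 363j + 110) + 11, so s³ ≡ 11 (mod 12).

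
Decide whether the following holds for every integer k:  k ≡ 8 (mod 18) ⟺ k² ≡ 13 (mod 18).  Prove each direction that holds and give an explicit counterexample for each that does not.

(⟹) This fails: take k = 8. Then 8 ≡ 8 (mod 18), but 8² = 64 ≡ 10 (mod 18), not 13.

(⟸) This fails: take k = 7. Then 7² = 49 ≡ 13 (mod 18), yet 7 ≡ 7 (mod 18), not 8.

Neither direction holds.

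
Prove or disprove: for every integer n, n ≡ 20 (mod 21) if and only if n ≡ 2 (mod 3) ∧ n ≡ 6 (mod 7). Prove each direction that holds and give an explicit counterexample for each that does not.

The biconditional holds.

[⇒] Suppose n ≡ 20 (mod 21); write n = 21j + 20. Since 3 ∣ 21, reducing mod 3 gives n ≡ 20 ≡ 2 (mod 3); since 7 ∣ 21, reducing mod 7 gives n ≡ 20 ≡ 6 (mod 7).

[⇐] Conversely, if n ≡ 2 (mod 3) and n ≡ 6 (mod 7), then by the Chinese remainder theorem n ≡ 20 (mod 21). This is exactly n ≡ 20 (mod 21).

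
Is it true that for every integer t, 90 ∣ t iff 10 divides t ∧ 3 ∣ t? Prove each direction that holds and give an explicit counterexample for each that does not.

(⇒) holds; (⇐) fails.

(→) If 90 ∣ t, write t = 90q. Since 90 = 9·10, t = 10·(9q), so 10 ∣ t; and since 90 = 30·3, t = 3·(30q), so 3 ∣ t.

(←) This fails: take t = 30. Both 10 ∣ 30 and 3 ∣ 30, yet 30 is not a multiple of 90 (since 30 = 0·90 + 30), so 90 ∤ 30.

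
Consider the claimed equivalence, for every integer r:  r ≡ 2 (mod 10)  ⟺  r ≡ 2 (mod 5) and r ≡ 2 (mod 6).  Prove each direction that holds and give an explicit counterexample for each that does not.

(⇒) This fails: r = 12 gives 12 ≡ 2 (mod 10) but 12 ≡ 0 (mod 6), so the conjunction on the right does not hold.

(⇐) Conversely, if r ≡ 2 (mod 5) and r ≡ 2 (mod 6), then by the Chinese remainder theorem r ≡ 2 (mod 30). Since 2 ≡ 2 (mod 10) and 10 ∣ 30, we get r ≡ 2 (mod 10).

Only the reverse direction holds.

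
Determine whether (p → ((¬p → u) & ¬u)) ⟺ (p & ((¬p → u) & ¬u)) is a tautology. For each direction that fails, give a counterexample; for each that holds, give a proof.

(→) This fails. Under p = F, u = F, the left side is true but the right side is false.

(←) Assume the antecedent. If p is true, the antecedent forces (p = T, u = F), and p → ((¬p → u) & ¬u) holds there. If p is false, the antecedent cannot hold. Either way p → ((¬p → u) & ¬u) holds.

Only the reverse direction holds.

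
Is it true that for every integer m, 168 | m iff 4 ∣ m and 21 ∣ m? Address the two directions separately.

The forward direction holds; the converse fails.

Forward direction. If 168 ∣ m, write m = 168q. Since 168 = 42·4, m = 4·(42q), so 4 ∣ m; and since 168 = 8·21, m = 21·(8q), so 21 ∣ m.

Converse. This fails: take m = 84. Both 4 ∣ 84 and 21 ∣ 84, yet 84 is not a multiple of 168 (since 84 = 0·168 + 84), so 168 ∤ 84.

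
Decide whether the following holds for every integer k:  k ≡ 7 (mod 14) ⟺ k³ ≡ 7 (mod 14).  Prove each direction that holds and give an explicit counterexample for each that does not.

Forward direction. Suppose k ≡ 7 (mod 14). Write k = 14j + 7. Then (14j + 7)³ = 2744j³ + 4116j² + 2058j + 343 = 14(196j³ + 294j² + 147j + 24) + 7, so k³ ≡ 7 (mod 14).

Converse. Suppose k³ ≡ 7 (mod 14). The only residue r in {0, …, 13} with r³ ≡ 7 (mod 14) is r = 7, so k ≡ 7 (mod 14).

Both directions hold; the statement is true.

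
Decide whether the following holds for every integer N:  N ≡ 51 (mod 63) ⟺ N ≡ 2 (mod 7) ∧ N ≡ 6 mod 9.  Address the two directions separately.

Forward direction. Suppose N ≡ 51 (mod 63); write N = 63j + 51. Since 7 ∣ 63, reducing mod 7 gives N ≡ 51 ≡ 2 (mod 7); since 9 ∣ 63, reducing mod 9 gives N ≡ 51 ≡ 6 (mod 9).

Converse. If N ≡ 2 (mod 7) and N ≡ 6 (mod 9), then by the Chinese remainder theorem N ≡ 51 (mod 63). This is exactly N ≡ 51 (mod 63).

The biconditional holds.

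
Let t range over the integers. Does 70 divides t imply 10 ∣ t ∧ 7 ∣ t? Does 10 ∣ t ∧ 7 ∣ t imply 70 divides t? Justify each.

(→) If 70 ∣ t, write t = 70q. Since 70 = 7·10, t = 10·(7q), so 10 ∣ t; and since 70 = 10·7, t = 7·(10q), so 7 ∣ t.

(←) Suppose 10 ∣ t and 7 ∣ t. Any common multiple of 10 and 7 is a multiple of their lcm; here gcd(10, 7) = 1, so lcm(10, 7) = 10·7 = 70, so 70 ∣ t.

Both implications hold.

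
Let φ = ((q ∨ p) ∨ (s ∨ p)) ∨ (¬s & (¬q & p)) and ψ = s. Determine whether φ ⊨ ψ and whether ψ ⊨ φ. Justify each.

The forward direction fails; the converse holds.

(⟹) This fails. Under p = T, q = F, s = F, the left side is true but the right side is false.

(⟸) Assume the antecedent. If p is true, the consequent reduces to true regardless of the other variables. If p is false, the antecedent forces (p = F, q = F, s = T) or (p = F, q = T, s = T), and the consequent holds there. Either way the consequent holds.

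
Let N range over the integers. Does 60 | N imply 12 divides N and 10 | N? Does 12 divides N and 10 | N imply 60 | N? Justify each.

(⇐) Suppose 12 ∣ N and 10 ∣ N. Any common multiple of 12 and 10 is a multiple of their lcm; here lcm(12, 10) = 12·10/gcd(12, 10) = 120/2 = 60, so 60 ∣ N.

(⇒) If 60 ∣ N, write N = 60q. Since 60 = 5·12, N = 12·(5q), so 12 ∣ N; and since 60 = 6·10, N = 10·(6q), so 10 ∣ N.

The biconditional holds.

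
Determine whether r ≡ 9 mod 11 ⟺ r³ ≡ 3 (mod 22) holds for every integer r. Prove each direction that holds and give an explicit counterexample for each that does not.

(⇒) fails; (⇐) holds.

(⇐) The residues r modulo 22 with r³ ≡ 3 (mod 22) are exactly {9}, and each is ≡ 9 (mod 11).

(⇒) This fails: take r = 20. Then 20 ≡ 9 (mod 11), but 20³ = 8000 ≡ 14 (mod 22), not 3.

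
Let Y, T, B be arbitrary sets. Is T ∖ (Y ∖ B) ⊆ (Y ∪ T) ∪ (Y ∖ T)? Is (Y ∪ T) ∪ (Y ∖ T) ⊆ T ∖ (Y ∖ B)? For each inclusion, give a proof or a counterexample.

(⊇) This inclusion fails. Take Y = {1}, T = ∅, B = ∅; then 1 ∈ (Y ∪ T) ∪ (Y ∖ T) but 1 ∉ T ∖ (Y ∖ B).

(⊆) Let x ∈ T ∖ (Y ∖ B). Then either x ∈ T and x ∉ Y, B; or x ∈ T ∩ B and x ∉ Y; or x ∈ Y ∩ T ∩ B. In each case x ∈ (Y ∪ T) ∪ (Y ∖ T), so T ∖ (Y ∖ B) ⊆ (Y ∪ T) ∪ (Y ∖ T).

The sets are not equal: only the forward inclusion holds.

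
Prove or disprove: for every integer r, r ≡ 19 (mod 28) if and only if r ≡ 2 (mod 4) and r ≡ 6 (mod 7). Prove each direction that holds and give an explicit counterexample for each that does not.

[⇒] This fails: r = 19 gives 19 ≡ 19 (mod 28) but 19 ≡ 3 (mod 4), so the conjunction on the right does not hold.

[⇐] This fails: r = 6 satisfies both congruences on the right (6 ≡ 2 mod 4 and 6 ≡ 6 mod 7) yet 6 ≡ 6 (mod 28), not 19.

(⇒) fails and (⇐) fails.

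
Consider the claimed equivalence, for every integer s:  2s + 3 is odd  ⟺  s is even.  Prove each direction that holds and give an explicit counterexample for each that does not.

[⇐] Suppose s is even. Since 2 is even, 2s is even for every s, so 2s + 3 has the same parity as 3, which is odd. Hence 2s + 3 is odd.

[⇒] This fails: take s = 1. Then 2s + 3 = 5, which is odd, yet s = 1 is odd, not even.

Only the converse holds.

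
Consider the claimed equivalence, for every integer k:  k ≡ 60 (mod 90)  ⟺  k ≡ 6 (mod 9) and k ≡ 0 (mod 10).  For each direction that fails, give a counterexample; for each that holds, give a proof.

[⇒] Suppose k ≡ 60 (mod 90); write k = 90j + 60. Since 9 ∣ 90, reducing mod 9 gives k ≡ 60 ≡ 6 (mod 9); since 10 ∣ 90, reducing mod 10 gives k ≡ 60 ≡ 0 (mod 10).

[⇐] Conversely, if k ≡ 6 (mod 9) and k ≡ 0 (mod 10), then by the Chinese remainder theorem k ≡ 60 (mod 90). This is exactly k ≡ 60 (mod 90).

Both implications hold.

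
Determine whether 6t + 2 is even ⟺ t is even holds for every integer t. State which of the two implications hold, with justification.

Only the reverse direction holds.

(→) This fails: take t = 5. Then 6t + 2 = 32, which is even, yet t = 5 is odd, not even.

(←) Suppose t is even. Since 6 is even, 6t is even for every t, so 6t + 2 has the same parity as 2, which is even. Hence 6t + 2 is even.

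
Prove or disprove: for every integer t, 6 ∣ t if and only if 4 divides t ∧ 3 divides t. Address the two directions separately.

(→) This fails: take t = 6. Certainly 6 ∣ 6, but 4 ∤ 6.

(←) Suppose 4 ∣ t and 3 ∣ t. Any common multiple of 4 and 3 is a multiple of their lcm; here gcd(4, 3) = 1, so lcm(4, 3) = 4·3 = 12, so 12 ∣ t. Since 6 ∣ 12, it follows that 6 ∣ t.

(⇒) fails; (⇐) holds.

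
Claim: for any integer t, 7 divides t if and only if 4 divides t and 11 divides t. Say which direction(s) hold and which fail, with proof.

(⟹) This fails: take t = 7. Certainly 7 ∣ 7, but 4 ∤ 7.

(⟸) This fails: take t = 44. Both 4 ∣ 44 and 11 ∣ 44, yet 44 is not a multiple of 7 (since 44 = 6·7 + 2), so 7 ∤ 44.

Neither implication holds.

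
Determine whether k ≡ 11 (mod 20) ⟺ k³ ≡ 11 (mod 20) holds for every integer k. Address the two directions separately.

Both directions hold.

(⟸) Suppose k³ ≡ 11 (mod 20). The only residue r in {0, …, 19} with r³ ≡ 11 (mod 20) is r = 11, so k ≡ 11 (mod 20).

(⟹) Suppose k ≡ 11 (mod 20). Write k = 20j + 11. Then (20j + 11)³ = 8000j³ + 13200j² + 7260j + 1331 = 20(400j³ + 660j² + 363j + 66) + 11, so k³ ≡ 11 (mod 20).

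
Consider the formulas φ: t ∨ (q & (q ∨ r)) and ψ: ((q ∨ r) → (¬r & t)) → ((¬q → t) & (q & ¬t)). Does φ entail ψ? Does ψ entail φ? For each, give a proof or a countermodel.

(⟹) This fails. Under q = F, r = F, t = T, the left side is true but the right side is false.

(⟸) This fails. Under q = F, r = T, t = F, the left side is false but the right side is true.

Neither direction holds.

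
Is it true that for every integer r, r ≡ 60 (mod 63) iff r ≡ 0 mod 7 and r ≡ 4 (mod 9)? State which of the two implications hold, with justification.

(⟹) This fails: r = 60 gives 60 ≡ 60 (mod 63) but 60 ≡ 4 (mod 7), so the conjunction on the right does not hold.

(⟸) This fails: r = 49 satisfies both congruences on the right (49 ≡ 0 mod 7 and 49 ≡ 4 mod 9) yet 49 ≡ 49 (mod 63), not 60.

(⇒) fails and (⇐) fails.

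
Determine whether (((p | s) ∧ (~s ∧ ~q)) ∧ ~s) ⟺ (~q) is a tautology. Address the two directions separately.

(⟹) Assume the antecedent. If s is true, the antecedent cannot hold. If s is false, the antecedent forces (s = F, q = F, p = T), and ~q holds there. Either way ~q holds.

(⟸) This fails. Under s = F, q = F, p = F, the left side is false but the right side is true.

Only the forward direction holds.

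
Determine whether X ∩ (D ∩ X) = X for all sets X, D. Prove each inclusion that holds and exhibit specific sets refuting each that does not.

Forward inclusion. Let x ∈ X ∩ (D ∩ X). Then x ∈ X ∩ D, from which x ∈ X.

Reverse inclusion. This inclusion fails. Take X = {1}, D = ∅; then 1 ∈ X but 1 ∉ X ∩ (D ∩ X).

(⊆) holds; (⊇) fails.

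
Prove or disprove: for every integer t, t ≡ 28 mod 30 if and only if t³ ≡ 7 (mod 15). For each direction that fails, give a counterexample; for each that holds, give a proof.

Only the forward implication holds.

(←) This fails: take t = 13. Then 13³ = 2197 ≡ 7 (mod 15), yet 13 ≡ 13 (mod 30), not 28.

(→) Suppose t ≡ 28 (mod 30). Then t³ ≡ 28³ = 21952 (mod 30), and since 15 ∣ 30, also t³ ≡ 7 (mod 15).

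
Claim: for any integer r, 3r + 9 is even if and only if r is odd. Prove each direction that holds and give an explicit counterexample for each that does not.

Both implications hold.

(⟹) Suppose 3r + 9 is even. Since 3 is odd, 3r and r have the same parity, so 3r + 9 ≡ r + 9 (mod 2). As 9 is odd, 3r + 9 is even exactly when r is odd. Thus r is odd.

(⟸) Conversely, suppose r is odd; write r = 2j + 1. Then 3r + 9 = 3·(2j + 1) + 9 = 2·3j + 12, which is even.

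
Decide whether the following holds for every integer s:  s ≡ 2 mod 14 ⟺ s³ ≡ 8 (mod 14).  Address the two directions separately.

(⟹) Suppose s ≡ 2 mod 14. Write s = 14j + 2. Then (14j + 2)³ = 2744j³ + 1176j² + 168j + 8 = 14(196j³ + 84j² + 12j) + 8, so s³ ≡ 8 (mod 14).

(⟸) This fails: take s = 4. Then 4³ = 64 ≡ 8 (mod 14), yet 4 ≡ 4 (mod 14), not 2.

Not equivalent: only (⇒) holds.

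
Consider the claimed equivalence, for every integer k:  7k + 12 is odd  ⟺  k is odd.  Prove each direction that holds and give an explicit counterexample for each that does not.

Both implications hold.

Converse. Suppose k is odd; write k = 2j + 1. Then 7k + 12 = 7·(2j + 1) + 12 = 2·7j + 19, which is odd.

Forward direction. Suppose 7k + 12 is odd. Since 7 is odd, 7k and k have the same parity, so 7k + 12 ≡ k + 12 (mod 2). As 12 is even, 7k + 12 is odd exactly when k is odd. Thus k is odd.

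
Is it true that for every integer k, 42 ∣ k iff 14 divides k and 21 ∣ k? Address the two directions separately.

Both directions hold.

Converse. Suppose 14 ∣ k and 21 ∣ k. Any common multiple of 14 and 21 is a multiple of their lcm; here lcm(14, 21) = 14·21/gcd(14, 21) = 294/7 = 42, so 42 ∣ k.

Forward direction. If 42 ∣ k, write k = 42q. Since 42 = 3·14, k = 14·(3q), so 14 ∣ k; and since 42 = 2·21, k = 21·(2q), so 21 ∣ k.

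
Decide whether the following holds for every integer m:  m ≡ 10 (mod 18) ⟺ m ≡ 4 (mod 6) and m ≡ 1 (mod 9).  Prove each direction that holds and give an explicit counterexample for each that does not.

(⟹) Suppose m ≡ 10 (mod 18); write m = 18j + 10. Since 6 ∣ 18, reducing mod 6 gives m ≡ 10 ≡ 4 (mod 6); since 9 ∣ 18, reducing mod 9 gives m ≡ 10 ≡ 1 (mod 9).

(⟸) Conversely, if m ≡ 4 (mod 6) and m ≡ 1 (mod 9), then by the Chinese remainder theorem m ≡ 10 (mod 18). This is exactly m ≡ 10 (mod 18).

The biconditional holds.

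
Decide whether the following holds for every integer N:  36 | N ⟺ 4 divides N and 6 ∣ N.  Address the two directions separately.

The forward direction holds; the converse fails.

[⇒] If 36 ∣ N, write N = 36q. Since 36 = 9·4, N = 4·(9q), so 4 ∣ N; and since 36 = 6·6, N = 6·(6q), so 6 ∣ N.

[⇐] This fails: take N = 12. Both 4 ∣ 12 and 6 ∣ 12, yet 12 is not a multiple of 36 (since 12 = 0·36 + 12), so 36 ∤ 12.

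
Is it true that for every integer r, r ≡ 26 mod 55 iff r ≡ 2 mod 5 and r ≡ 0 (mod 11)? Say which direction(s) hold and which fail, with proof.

Both directions fail.

(⟹) This fails: r = 26 gives 26 ≡ 26 (mod 55) but 26 ≡ 1 (mod 5), so the conjunction on the right does not hold.

(⟸) This fails: r = 22 satisfies both congruences on the right (22 ≡ 2 mod 5 and 22 ≡ 0 mod 11) yet 22 ≡ 22 (mod 55), not 26.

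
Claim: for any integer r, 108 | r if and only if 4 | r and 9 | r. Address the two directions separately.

[⇒] If 108 ∣ r, write r = 108q. Since 108 = 27·4, r = 4·(27q), so 4 ∣ r; and since 108 = 12·9, r = 9·(12q), so 9 ∣ r.

[⇐] This fails: take r = 36. Both 4 ∣ 36 and 9 ∣ 36, yet 36 is not a multiple of 108 (since 36 = 0·108 + 36), so 108 ∤ 36.

Not equivalent: only (⇒) holds.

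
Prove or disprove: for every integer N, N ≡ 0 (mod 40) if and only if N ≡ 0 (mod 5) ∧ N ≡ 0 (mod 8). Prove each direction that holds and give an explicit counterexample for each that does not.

[⇒] Suppose N ≡ 0 (mod 40); write N = 40j + 0. Since 5 ∣ 40, reducing mod 5 gives N ≡ 0 (mod 5); since 8 ∣ 40, reducing mod 8 gives N ≡ 0 (mod 8).

[⇐] Conversely, if N ≡ 0 (mod 5) and N ≡ 0 (mod 8), then by the Chinese remainder theorem N ≡ 0 (mod 40). This is exactly N ≡ 0 (mod 40).

Both directions hold; the statement is true.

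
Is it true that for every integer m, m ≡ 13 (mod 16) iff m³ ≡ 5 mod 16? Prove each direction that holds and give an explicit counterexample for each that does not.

Equivalent; both directions hold.

(→) Suppose m ≡ 13 (mod 16). Write m = 16j + 13. Then (16j + 13)³ = 4096j³ + 9984j² + 8112j + 2197 = 16(256j³ + 624j² + 507j + 137) + 5, so m³ ≡ 5 (mod 16).

(←) Conversely, suppose m³ ≡ 5 (mod 16). The only residue r in {0, …, 15} with r³ ≡ 5 (mod 16) is r = 13, so m ≡ 13 (mod 16).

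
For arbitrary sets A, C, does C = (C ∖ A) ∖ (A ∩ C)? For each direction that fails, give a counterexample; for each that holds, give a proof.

Forward inclusion. This inclusion fails. Take A = {1}, C = {1}; then 1 ∈ C but 1 ∉ (C ∖ A) ∖ (A ∩ C).

Reverse inclusion. Let x ∈ (C ∖ A) ∖ (A ∩ C). Then x ∈ C and x ∉ A, from which x ∈ C.

The sets are not equal: only the reverse inclusion holds.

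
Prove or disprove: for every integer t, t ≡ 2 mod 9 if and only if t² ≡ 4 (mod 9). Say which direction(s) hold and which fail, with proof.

Only the forward implication holds.

(⟹) Suppose t ≡ 2 mod 9. Write t = 9j + 2. Then (9j + 2)² = 81j² + 36j + 4 = 9(9j² + 4j) + 4, so t² ≡ 4 (mod 9).

(⟸) This fails: take t = 7. Then 7² = 49 ≡ 4 (mod 9), yet 7 ≡ 7 (mod 9), not 2.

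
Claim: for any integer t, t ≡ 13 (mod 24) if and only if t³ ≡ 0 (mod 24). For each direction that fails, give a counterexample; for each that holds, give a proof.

(⇒) fails and (⇐) fails.

(→) This fails: take t = 13. Then 13 ≡ 13 (mod 24), but 13³ = 2197 ≡ 13 (mod 24), not 0.

(←) This fails: take t = 0. Then 0³ = 0 ≡ 0 (mod 24), yet 0 ≡ 0 (mod 24), not 13.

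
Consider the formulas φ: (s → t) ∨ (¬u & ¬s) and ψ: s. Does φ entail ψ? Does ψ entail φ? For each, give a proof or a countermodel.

Neither direction holds.

(→) This fails. Under u = F, t = F, s = F, the left side is true but the right side is false.

(←) This fails. Under u = F, t = F, s = T, the left side is false but the right side is true.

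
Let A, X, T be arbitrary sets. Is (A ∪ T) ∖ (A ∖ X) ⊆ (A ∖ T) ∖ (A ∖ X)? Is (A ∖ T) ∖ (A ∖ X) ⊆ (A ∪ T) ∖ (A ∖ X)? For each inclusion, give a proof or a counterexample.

Forward inclusion. This inclusion fails. Take A = ∅, X = ∅, T = {1}; then 1 ∈ (A ∪ T) ∖ (A ∖ X) but 1 ∉ (A ∖ T) ∖ (A ∖ X).

Reverse inclusion. Let x ∈ (A ∖ T) ∖ (A ∖ X). Then x ∈ A ∩ X and x ∉ T, from which x ∈ (A ∪ T) ∖ (A ∖ X).

(⊆) fails; (⊇) holds.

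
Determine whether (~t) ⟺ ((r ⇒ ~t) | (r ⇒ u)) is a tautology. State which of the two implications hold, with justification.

(⇐) This fails. Under r = F, u = F, t = T, the left side is false but the right side is true.

(⇒) Assume the antecedent. If r is true, the antecedent forces (r = T, u = F, t = F) or (r = T, u = T, t = F), and (r ⇒ ~t) | (r ⇒ u) holds there. If r is false, (r ⇒ ~t) | (r ⇒ u) reduces to true regardless of the other variables. Either way (r ⇒ ~t) | (r ⇒ u) holds.

The forward direction holds; the converse fails.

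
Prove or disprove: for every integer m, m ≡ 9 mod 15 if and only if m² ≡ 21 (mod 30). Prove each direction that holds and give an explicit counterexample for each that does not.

(⇒) fails and (⇐) fails.

[⇒] This fails: take m = 24. Then 24 ≡ 9 (mod 15), but 24² = 576 ≡ 6 (mod 30), not 21.

[⇐] This fails: take m = 21. Then 21² = 441 ≡ 21 (mod 30), yet 21 ≡ 6 (mod 15), not 9.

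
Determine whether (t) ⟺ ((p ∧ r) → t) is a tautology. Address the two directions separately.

The forward direction holds; the converse fails.

Forward direction. Assume the antecedent. If p is true, the antecedent forces (p = T, t = T, r = F) or (p = T, t = T, r = T), and (p ∧ r) → t holds there. If p is false, (p ∧ r) → t reduces to true regardless of the other variables. Either way (p ∧ r) → t holds.

Converse. This fails. Under p = F, t = F, r = F, the left side is false but the right side is true.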